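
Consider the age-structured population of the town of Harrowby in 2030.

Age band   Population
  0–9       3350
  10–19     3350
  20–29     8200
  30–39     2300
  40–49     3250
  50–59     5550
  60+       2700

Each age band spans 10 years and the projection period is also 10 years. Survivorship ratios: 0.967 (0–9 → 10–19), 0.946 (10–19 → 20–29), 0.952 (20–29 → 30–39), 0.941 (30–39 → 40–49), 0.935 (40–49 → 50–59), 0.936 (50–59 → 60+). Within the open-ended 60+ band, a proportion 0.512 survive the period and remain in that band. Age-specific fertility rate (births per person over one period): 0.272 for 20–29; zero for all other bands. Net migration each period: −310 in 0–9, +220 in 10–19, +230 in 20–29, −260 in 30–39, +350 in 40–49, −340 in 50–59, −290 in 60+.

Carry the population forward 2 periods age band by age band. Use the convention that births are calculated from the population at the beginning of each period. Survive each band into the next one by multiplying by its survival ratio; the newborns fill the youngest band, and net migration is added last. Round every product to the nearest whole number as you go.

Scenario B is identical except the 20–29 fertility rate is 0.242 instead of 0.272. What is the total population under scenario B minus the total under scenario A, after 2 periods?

-340

[period 1]
Births: 8200 × 0.272 = 2230
10–19: 3350 × 0.967 = 3239
20–29: 3350 × 0.946 = 3169
30–39: 8200 × 0.952 = 7806
40–49: 2300 × 0.941 = 2164
50–59: 3250 × 0.935 = 3039
60+: 5550 × 0.936 + 2700 × 0.512 = 5195 + 1382 = 6577
Net migration: 0–9 − 310 → 1920; 10–19 + 220 → 3459; 20–29 + 230 → 3399; 30–39 − 260 → 7546; 40–49 + 350 → 2514; 50–59 − 340 → 2699; 60+ − 290 → 6287
Population now: 0–9=1920, 10–19=3459, 20–29=3399, 30–39=7546, 40–49=2514, 50–59=2699, 60+=6287
[period 2]
Births: 3399 × 0.272 = 925
10–19: 1920 × 0.967 = 1857
20–29: 3459 × 0.946 = 3272
30–39: 3399 × 0.952 = 3236
40–49: 7546 × 0.941 = 7101
50–59: 2514 × 0.935 = 2351
60+: 2699 × 0.936 + 6287 × 0.512 = 2526 + 3219 = 5745
Net migration: 0–9 − 310 → 615; 10–19 + 220 → 2077; 20–29 + 230 → 3502; 30–39 − 260 → 2976; 40–49 + 350 → 7451; 50–59 − 340 → 2011; 60+ − 290 → 5455
Population now: 0–9=615, 10–19=2077, 20–29=3502, 30–39=2976, 40–49=7451, 50–59=2011, 60+=5455
Scenario A total after 2 periods: 24087
Scenario B projection —
[period 1]
Births: 8200 × 0.242 = 1984
10–19: 3350 × 0.967 = 3239
20–29: 3350 × 0.946 = 3169
30–39: 8200 × 0.952 = 7806
40–49: 2300 × 0.941 = 2164
50–59: 3250 × 0.935 = 3039
60+: 5550 × 0.936 + 2700 × 0.512 = 5195 + 1382 = 6577
Net migration: 0–9 − 310 → 1674; 10–19 + 220 → 3459; 20–29 + 230 → 3399; 30–39 − 260 → 7546; 40–49 + 350 → 2514; 50–59 − 340 → 2699; 60+ − 290 → 6287
Population now: 0–9=1674, 10–19=3459, 20–29=3399, 30–39=7546, 40–49=2514, 50–59=2699, 60+=6287
[period 2]
Births: 3399 × 0.242 = 823
10–19: 1674 × 0.967 = 1619
20–29: 3459 × 0.946 = 3272
30–39: 3399 × 0.952 = 3236
40–49: 7546 × 0.941 = 7101
50–59: 2514 × 0.935 = 2351
60+: 2699 × 0.936 + 6287 × 0.512 = 2526 + 3219 = 5745
Net migration: 0–9 − 310 → 513; 10–19 + 220 → 1839; 20–29 + 230 → 3502; 30–39 − 260 → 2976; 40–49 + 350 → 7451; 50–59 − 340 → 2011; 60+ − 290 → 5455
Population now: 0–9=513, 10–19=1839, 20–29=3502, 30–39=2976, 40–49=7451, 50–59=2011, 60+=5455
Scenario B total after 2 periods: 23747
Difference B − A = 23747 − 24087 = -340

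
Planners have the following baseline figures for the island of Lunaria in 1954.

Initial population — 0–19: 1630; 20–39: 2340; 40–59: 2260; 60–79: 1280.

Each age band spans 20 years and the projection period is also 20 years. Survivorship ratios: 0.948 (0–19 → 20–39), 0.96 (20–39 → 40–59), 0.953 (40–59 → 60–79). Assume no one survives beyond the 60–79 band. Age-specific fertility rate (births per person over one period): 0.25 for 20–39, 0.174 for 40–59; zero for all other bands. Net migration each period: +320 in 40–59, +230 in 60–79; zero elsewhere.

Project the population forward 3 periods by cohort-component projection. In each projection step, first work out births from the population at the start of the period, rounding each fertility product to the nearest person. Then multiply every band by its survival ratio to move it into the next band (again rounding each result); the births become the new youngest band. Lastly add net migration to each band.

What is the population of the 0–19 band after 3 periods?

Period 1:
Births: 2340 × 0.25 = 585, 2260 × 0.174 = 393 → total 978
20–39: 1630 × 0.948 = 1545
40–59: 2340 × 0.96 = 2246
60–79: 2260 × 0.953 = 2154
Net migration: 40–59 + 320 → 2566; 60–79 + 230 → 2384
Giving 978 / 1545 / 2566 / 2384.
Period 2:
Births: 1545 × 0.25 = 386, 2566 × 0.174 = 446 → total 832
20–39: 978 × 0.948 = 927
40–59: 1545 × 0.96 = 1483
60–79: 2566 × 0.953 = 2445
Net migration: 40–59 + 320 → 1803; 60–79 + 230 → 2675
Giving 832 / 927 / 1803 / 2675.
Period 3:
Births: 927 × 0.25 = 232, 1803 × 0.174 = 314 → total 546
20–39: 832 × 0.948 = 789
40–59: 927 × 0.96 = 890
60–79: 1803 × 0.953 = 1718
Net migration: 40–59 + 320 → 1210; 60–79 + 230 → 1948
Giving 546 / 789 / 1210 / 1948.

546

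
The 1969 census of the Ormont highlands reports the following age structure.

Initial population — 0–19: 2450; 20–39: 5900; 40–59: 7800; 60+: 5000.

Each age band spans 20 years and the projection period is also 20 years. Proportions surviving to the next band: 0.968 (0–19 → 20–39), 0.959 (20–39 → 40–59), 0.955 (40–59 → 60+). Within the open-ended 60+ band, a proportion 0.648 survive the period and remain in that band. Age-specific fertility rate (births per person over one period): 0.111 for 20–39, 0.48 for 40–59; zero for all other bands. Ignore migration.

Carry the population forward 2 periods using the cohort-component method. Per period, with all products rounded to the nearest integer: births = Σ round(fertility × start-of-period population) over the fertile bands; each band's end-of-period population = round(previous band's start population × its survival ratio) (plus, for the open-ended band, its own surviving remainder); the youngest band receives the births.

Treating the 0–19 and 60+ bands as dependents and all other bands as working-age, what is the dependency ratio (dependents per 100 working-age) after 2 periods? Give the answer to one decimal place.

234.3

[period 1]
Births: 5900 × 0.111 = 655, 7800 × 0.48 = 3744 → 4399
20–39: 2450 × 0.968 = 2372
40–59: 5900 × 0.959 = 5658
60+: 7800 × 0.955 + 5000 × 0.648 = 7449 + 3240 = 10689
End of period: [4399, 2372, 5658, 10689]
[period 2]
Births: 2372 × 0.111 = 263, 5658 × 0.48 = 2716 → 2979
20–39: 4399 × 0.968 = 4258
40–59: 2372 × 0.959 = 2275
60+: 5658 × 0.955 + 10689 × 0.648 = 5403 + 6926 = 12329
End of period: [2979, 4258, 2275, 12329]
Dependents (band 0–19 + band 60+) = 2979 + 12329 = 15308; working-age = 6533; ratio = 15308/6533 × 100 = 234.3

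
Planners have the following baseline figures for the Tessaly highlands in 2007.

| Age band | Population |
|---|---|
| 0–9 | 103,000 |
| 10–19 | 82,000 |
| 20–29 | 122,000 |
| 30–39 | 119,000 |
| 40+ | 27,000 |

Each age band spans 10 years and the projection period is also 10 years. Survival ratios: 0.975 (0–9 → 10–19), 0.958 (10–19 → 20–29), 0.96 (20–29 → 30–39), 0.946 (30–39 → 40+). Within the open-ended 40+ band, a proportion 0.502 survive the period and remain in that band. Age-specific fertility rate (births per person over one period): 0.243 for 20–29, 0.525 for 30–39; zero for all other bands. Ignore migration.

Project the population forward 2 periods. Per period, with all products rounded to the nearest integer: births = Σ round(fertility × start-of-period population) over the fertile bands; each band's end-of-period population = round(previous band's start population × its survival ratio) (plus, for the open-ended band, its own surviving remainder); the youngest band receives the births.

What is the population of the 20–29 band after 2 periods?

96207

Call the groups 1 to 5, youngest first.
After projecting period 1:
Births: 122000 * 0.243 = 29646  |  119000 * 0.525 = 62475 — total 92121
Group 2: 103000 * 0.975 = 100425
Group 3: 82000 * 0.958 = 78556
Group 4: 122000 * 0.96 = 117120
Group 5: 119000 * 0.946 + 27000 * 0.502 = 112574 + 13554 = 126128
End of period: [92121, 100425, 78556, 117120, 126128]
After projecting period 2:
Births: 78556 * 0.243 = 19089  |  117120 * 0.525 = 61488 — total 80577
Group 2: 92121 * 0.975 = 89818
Group 3: 100425 * 0.958 = 96207
Group 4: 78556 * 0.96 = 75414
Group 5: 117120 * 0.946 + 126128 * 0.502 = 110796 + 63316 = 174112
End of period: [80577, 89818, 96207, 75414, 174112]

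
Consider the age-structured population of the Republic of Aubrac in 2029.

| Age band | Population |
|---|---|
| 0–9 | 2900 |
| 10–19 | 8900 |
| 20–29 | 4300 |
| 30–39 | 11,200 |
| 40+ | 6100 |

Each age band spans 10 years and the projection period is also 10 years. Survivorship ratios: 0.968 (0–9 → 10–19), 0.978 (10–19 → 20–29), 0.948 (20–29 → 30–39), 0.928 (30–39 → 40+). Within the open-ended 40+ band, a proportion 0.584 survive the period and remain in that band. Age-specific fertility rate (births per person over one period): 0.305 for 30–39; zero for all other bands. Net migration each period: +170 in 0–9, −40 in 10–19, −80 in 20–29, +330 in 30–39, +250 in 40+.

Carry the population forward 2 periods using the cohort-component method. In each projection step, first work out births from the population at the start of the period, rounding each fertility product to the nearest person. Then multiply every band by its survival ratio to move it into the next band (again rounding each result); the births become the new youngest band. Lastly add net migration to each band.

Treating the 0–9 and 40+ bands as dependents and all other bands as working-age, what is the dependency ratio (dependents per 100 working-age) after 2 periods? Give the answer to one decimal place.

Numbering the groups 1..5 from youngest to oldest:
Period 1:
Births: 11200 × 0.305 = 3416
Group 2: 2900 × 0.968 = 2807
Group 3: 8900 × 0.978 = 8704
Group 4: 4300 × 0.948 = 4076
Group 5: 11200 × 0.928 + 6100 × 0.584 = 10394 + 3562 = 13956
Net migration: Group 1 + 170 → 3586; Group 2 − 40 → 2767; Group 3 − 80 → 8624; Group 4 + 330 → 4406; Group 5 + 250 → 14206
→ [3586, 2767, 8624, 4406, 14206]
Period 2:
Births: 4406 × 0.305 = 1344
Group 2: 3586 × 0.968 = 3471
Group 3: 2767 × 0.978 = 2706
Group 4: 8624 × 0.948 = 8176
Group 5: 4406 × 0.928 + 14206 × 0.584 = 4089 + 8296 = 12385
Net migration: Group 1 + 170 → 1514; Group 2 − 40 → 3431; Group 3 − 80 → 2626; Group 4 + 330 → 8506; Group 5 + 250 → 12635
→ [1514, 3431, 2626, 8506, 12635]
Dependents (band 0–9 + band 40+) = 1514 + 12635 = 14149; working-age = 14563; ratio = 14149/14563 × 100 = 97.2

97.2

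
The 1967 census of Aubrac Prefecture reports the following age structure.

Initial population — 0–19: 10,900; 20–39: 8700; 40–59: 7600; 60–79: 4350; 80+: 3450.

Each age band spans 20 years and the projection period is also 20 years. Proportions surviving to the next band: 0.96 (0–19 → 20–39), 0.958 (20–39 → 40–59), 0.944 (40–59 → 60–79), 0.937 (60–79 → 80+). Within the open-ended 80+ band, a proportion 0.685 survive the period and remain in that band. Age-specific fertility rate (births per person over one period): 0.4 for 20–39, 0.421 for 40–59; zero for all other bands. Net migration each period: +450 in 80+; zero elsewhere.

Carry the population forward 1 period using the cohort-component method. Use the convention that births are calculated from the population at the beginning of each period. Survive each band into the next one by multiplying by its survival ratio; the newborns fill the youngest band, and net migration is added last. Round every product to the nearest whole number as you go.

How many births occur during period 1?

6680

— Period 1 —
Births: 8700 × 0.4 = 3480 ; 7600 × 0.421 = 3200 → total 6680
20–39: 10900 × 0.96 = 10464
40–59: 8700 × 0.958 = 8335
60–79: 7600 × 0.944 = 7174
80+: 4350 × 0.937 + 3450 × 0.685 = 4076 + 2363 = 6439
Net migration: 80+ + 450 → 6889
End of period: [6680, 10464, 8335, 7174, 6889]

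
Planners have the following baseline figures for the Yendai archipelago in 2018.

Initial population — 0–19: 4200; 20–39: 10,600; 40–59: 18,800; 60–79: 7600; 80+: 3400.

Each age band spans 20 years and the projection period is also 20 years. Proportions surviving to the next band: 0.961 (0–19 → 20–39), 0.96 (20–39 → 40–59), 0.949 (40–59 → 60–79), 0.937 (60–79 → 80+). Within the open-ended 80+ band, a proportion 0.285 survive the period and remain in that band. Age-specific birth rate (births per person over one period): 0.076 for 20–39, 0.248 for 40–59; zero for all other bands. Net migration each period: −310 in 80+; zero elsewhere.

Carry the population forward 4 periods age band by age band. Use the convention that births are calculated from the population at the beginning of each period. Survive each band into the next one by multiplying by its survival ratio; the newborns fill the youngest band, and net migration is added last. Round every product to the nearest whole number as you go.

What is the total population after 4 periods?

Let group 1 be 0–19 through group 5 = 80+.
After projecting period 1:
Births: 10600 × 0.076 = 806  |  18800 × 0.248 = 4662 → 5468
Group 2: 4200 × 0.961 = 4036
Group 3: 10600 × 0.96 = 10176
Group 4: 18800 × 0.949 = 17841
Group 5: 7600 × 0.937 + 3400 × 0.285 = 7121 + 969 = 8090
Net migration: Group 5 − 310 → 7780
→ [5468, 4036, 10176, 17841, 7780]
After projecting period 2:
Births: 4036 × 0.076 = 307  |  10176 × 0.248 = 2524 → 2831
Group 2: 5468 × 0.961 = 5255
Group 3: 4036 × 0.96 = 3875
Group 4: 10176 × 0.949 = 9657
Group 5: 17841 × 0.937 + 7780 × 0.285 = 16717 + 2217 = 18934
Net migration: Group 5 − 310 → 18624
→ [2831, 5255, 3875, 9657, 18624]
After projecting period 3:
Births: 5255 × 0.076 = 399  |  3875 × 0.248 = 961 → 1360
Group 2: 2831 × 0.961 = 2721
Group 3: 5255 × 0.96 = 5045
Group 4: 3875 × 0.949 = 3677
Group 5: 9657 × 0.937 + 18624 × 0.285 = 9049 + 5308 = 14357
Net migration: Group 5 − 310 → 14047
→ [1360, 2721, 5045, 3677, 14047]
After projecting period 4:
Births: 2721 × 0.076 = 207  |  5045 × 0.248 = 1251 → 1458
Group 2: 1360 × 0.961 = 1307
Group 3: 2721 × 0.96 = 2612
Group 4: 5045 × 0.949 = 4788
Group 5: 3677 × 0.937 + 14047 × 0.285 = 3445 + 4003 = 7448
Net migration: Group 5 − 310 → 7138
→ [1458, 1307, 2612, 4788, 7138]
Total after period 4: 1458 + 1307 + 2612 + 4788 + 7138 = 17303

17303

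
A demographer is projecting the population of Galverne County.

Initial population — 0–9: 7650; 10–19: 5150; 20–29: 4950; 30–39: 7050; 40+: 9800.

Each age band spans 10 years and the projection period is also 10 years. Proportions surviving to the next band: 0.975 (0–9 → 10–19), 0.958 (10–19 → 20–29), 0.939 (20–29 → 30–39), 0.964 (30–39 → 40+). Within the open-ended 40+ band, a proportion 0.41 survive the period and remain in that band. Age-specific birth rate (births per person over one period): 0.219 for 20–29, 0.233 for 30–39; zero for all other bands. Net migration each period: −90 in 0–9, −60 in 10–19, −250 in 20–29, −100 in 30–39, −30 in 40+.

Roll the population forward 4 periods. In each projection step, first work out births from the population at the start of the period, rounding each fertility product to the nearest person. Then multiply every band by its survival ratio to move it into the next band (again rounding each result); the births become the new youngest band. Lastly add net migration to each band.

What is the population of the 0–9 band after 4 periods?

1855

Numbering the bands 1..5 from youngest to oldest:
Period 1:
Births: 4950 × 0.219 = 1084, 7050 × 0.233 = 1643 — total 2727
Band 2: 7650 × 0.975 = 7459
Band 3: 5150 × 0.958 = 4934
Band 4: 4950 × 0.939 = 4648
Band 5: 7050 × 0.964 + 9800 × 0.41 = 6796 + 4018 = 10814
Net migration: Band 1 − 90 → 2637; Band 2 − 60 → 7399; Band 3 − 250 → 4684; Band 4 − 100 → 4548; Band 5 − 30 → 10784
→ [2637, 7399, 4684, 4548, 10784]
Period 2:
Births: 4684 × 0.219 = 1026, 4548 × 0.233 = 1060 — total 2086
Band 2: 2637 × 0.975 = 2571
Band 3: 7399 × 0.958 = 7088
Band 4: 4684 × 0.939 = 4398
Band 5: 4548 × 0.964 + 10784 × 0.41 = 4384 + 4421 = 8805
Net migration: Band 1 − 90 → 1996; Band 2 − 60 → 2511; Band 3 − 250 → 6838; Band 4 − 100 → 4298; Band 5 − 30 → 8775
→ [1996, 2511, 6838, 4298, 8775]
Period 3:
Births: 6838 × 0.219 = 1498, 4298 × 0.233 = 1001 — total 2499
Band 2: 1996 × 0.975 = 1946
Band 3: 2511 × 0.958 = 2406
Band 4: 6838 × 0.939 = 6421
Band 5: 4298 × 0.964 + 8775 × 0.41 = 4143 + 3598 = 7741
Net migration: Band 1 − 90 → 2409; Band 2 − 60 → 1886; Band 3 − 250 → 2156; Band 4 − 100 → 6321; Band 5 − 30 → 7711
→ [2409, 1886, 2156, 6321, 7711]
Period 4:
Births: 2156 × 0.219 = 472, 6321 × 0.233 = 1473 — total 1945
Band 2: 2409 × 0.975 = 2349
Band 3: 1886 × 0.958 = 1807
Band 4: 2156 × 0.939 = 2024
Band 5: 6321 × 0.964 + 7711 × 0.41 = 6093 + 3162 = 9255
Net migration: Band 1 − 90 → 1855; Band 2 − 60 → 2289; Band 3 − 250 → 1557; Band 4 − 100 → 1924; Band 5 − 30 → 9225
→ [1855, 2289, 1557, 1924, 9225]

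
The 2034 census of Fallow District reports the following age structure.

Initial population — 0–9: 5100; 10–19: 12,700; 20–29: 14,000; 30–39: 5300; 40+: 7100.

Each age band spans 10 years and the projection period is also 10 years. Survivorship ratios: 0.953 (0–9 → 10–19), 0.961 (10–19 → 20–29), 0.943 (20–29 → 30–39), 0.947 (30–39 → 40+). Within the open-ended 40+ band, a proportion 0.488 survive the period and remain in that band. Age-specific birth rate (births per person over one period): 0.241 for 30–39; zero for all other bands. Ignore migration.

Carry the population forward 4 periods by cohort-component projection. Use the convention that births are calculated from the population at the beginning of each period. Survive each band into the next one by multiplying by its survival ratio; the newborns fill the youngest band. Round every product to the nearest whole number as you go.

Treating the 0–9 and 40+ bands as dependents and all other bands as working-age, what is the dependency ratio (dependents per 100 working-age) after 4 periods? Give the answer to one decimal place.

Period 1.
Births: 5300 * 0.241 = 1277
10–19: 5100 * 0.953 = 4860
20–29: 12700 * 0.961 = 12205
30–39: 14000 * 0.943 = 13202
40+: 5300 * 0.947 + 7100 * 0.488 = 5019 + 3465 = 8484
End of period: [1277, 4860, 12205, 13202, 8484]
Period 2.
Births: 13202 * 0.241 = 3182
10–19: 1277 * 0.953 = 1217
20–29: 4860 * 0.961 = 4670
30–39: 12205 * 0.943 = 11509
40+: 13202 * 0.947 + 8484 * 0.488 = 12502 + 4140 = 16642
End of period: [3182, 1217, 4670, 11509, 16642]
Period 3.
Births: 11509 * 0.241 = 2774
10–19: 3182 * 0.953 = 3032
20–29: 1217 * 0.961 = 1170
30–39: 4670 * 0.943 = 4404
40+: 11509 * 0.947 + 16642 * 0.488 = 10899 + 8121 = 19020
End of period: [2774, 3032, 1170, 4404, 19020]
Period 4.
Births: 4404 * 0.241 = 1061
10–19: 2774 * 0.953 = 2644
20–29: 3032 * 0.961 = 2914
30–39: 1170 * 0.943 = 1103
40+: 4404 * 0.947 + 19020 * 0.488 = 4171 + 9282 = 13453
End of period: [1061, 2644, 2914, 1103, 13453]
Dependents (band 0–9 + band 40+) = 1061 + 13453 = 14514; working-age = 6661; ratio = 14514/6661 × 100 = 217.9

217.9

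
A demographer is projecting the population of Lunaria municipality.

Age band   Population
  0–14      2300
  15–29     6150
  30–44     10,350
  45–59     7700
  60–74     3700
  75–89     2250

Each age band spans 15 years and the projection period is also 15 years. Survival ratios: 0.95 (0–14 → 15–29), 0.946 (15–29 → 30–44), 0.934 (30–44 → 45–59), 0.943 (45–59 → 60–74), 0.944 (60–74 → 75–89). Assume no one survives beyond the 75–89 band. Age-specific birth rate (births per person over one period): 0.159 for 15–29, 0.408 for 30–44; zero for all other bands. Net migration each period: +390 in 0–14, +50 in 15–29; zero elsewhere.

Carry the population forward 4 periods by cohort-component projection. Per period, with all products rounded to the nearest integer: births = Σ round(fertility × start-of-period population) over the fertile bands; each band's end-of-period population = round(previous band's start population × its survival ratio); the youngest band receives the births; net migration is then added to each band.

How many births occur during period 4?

2548

Period 1:
Births: 6150 × 0.159 = 978, 10350 × 0.408 = 4223 — total 5201
15–29: 2300 × 0.95 = 2185
30–44: 6150 × 0.946 = 5818
45–59: 10350 × 0.934 = 9667
60–74: 7700 × 0.943 = 7261
75–89: 3700 × 0.944 = 3493
Net migration: 0–14 + 390 → 5591; 15–29 + 50 → 2235
Giving 5591 / 2235 / 5818 / 9667 / 7261 / 3493.
Period 2:
Births: 2235 × 0.159 = 355, 5818 × 0.408 = 2374 — total 2729
15–29: 5591 × 0.95 = 5311
30–44: 2235 × 0.946 = 2114
45–59: 5818 × 0.934 = 5434
60–74: 9667 × 0.943 = 9116
75–89: 7261 × 0.944 = 6854
Net migration: 0–14 + 390 → 3119; 15–29 + 50 → 5361
Giving 3119 / 5361 / 2114 / 5434 / 9116 / 6854.
Period 3:
Births: 5361 × 0.159 = 852, 2114 × 0.408 = 863 — total 1715
15–29: 3119 × 0.95 = 2963
30–44: 5361 × 0.946 = 5072
45–59: 2114 × 0.934 = 1974
60–74: 5434 × 0.943 = 5124
75–89: 9116 × 0.944 = 8606
Net migration: 0–14 + 390 → 2105; 15–29 + 50 → 3013
Giving 2105 / 3013 / 5072 / 1974 / 5124 / 8606.
Period 4:
Births: 3013 × 0.159 = 479, 5072 × 0.408 = 2069 — total 2548
15–29: 2105 × 0.95 = 2000
30–44: 3013 × 0.946 = 2850
45–59: 5072 × 0.934 = 4737
60–74: 1974 × 0.943 = 1861
75–89: 5124 × 0.944 = 4837
Net migration: 0–14 + 390 → 2938; 15–29 + 50 → 2050
Giving 2938 / 2050 / 2850 / 4737 / 1861 / 4837.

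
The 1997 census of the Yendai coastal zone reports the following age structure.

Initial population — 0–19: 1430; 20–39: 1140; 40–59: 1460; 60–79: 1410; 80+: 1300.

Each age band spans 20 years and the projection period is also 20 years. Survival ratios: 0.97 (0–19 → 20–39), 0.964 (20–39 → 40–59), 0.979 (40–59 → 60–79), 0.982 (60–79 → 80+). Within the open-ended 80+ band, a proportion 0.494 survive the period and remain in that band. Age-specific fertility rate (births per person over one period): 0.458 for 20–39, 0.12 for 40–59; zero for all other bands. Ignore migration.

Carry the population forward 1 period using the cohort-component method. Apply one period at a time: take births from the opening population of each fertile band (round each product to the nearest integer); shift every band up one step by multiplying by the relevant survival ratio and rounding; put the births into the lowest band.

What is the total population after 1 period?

6639

Call the bands 1 to 5, youngest first.
Period 1.
Births: 1140 * 0.458 = 522, 1460 * 0.12 = 175 — total 697
Band 2: 1430 * 0.97 = 1387
Band 3: 1140 * 0.964 = 1099
Band 4: 1460 * 0.979 = 1429
Band 5: 1410 * 0.982 + 1300 * 0.494 = 1385 + 642 = 2027
Giving 697 / 1387 / 1099 / 1429 / 2027.
Total after period 1: 697 + 1387 + 1099 + 1429 + 2027 = 6639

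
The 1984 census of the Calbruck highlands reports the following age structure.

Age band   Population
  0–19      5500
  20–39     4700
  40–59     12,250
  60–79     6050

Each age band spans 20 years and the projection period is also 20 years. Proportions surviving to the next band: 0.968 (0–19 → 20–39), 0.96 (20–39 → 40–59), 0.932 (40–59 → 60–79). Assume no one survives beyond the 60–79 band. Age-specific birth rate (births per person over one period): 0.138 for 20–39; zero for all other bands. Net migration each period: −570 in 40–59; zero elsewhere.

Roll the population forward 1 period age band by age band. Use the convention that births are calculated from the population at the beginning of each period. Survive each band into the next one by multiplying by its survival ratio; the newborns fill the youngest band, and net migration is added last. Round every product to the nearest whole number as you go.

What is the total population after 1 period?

21332

Numbering the groups 1..4 from youngest to oldest:
— Period 1 —
Births: 4700 * 0.138 = 649
Group 2: 5500 * 0.968 = 5324
Group 3: 4700 * 0.96 = 4512
Group 4: 12250 * 0.932 = 11417
Net migration: Group 3 − 570 → 3942
Giving 649 / 5324 / 3942 / 11417.
Total after period 1: 649 + 5324 + 3942 + 11417 = 21332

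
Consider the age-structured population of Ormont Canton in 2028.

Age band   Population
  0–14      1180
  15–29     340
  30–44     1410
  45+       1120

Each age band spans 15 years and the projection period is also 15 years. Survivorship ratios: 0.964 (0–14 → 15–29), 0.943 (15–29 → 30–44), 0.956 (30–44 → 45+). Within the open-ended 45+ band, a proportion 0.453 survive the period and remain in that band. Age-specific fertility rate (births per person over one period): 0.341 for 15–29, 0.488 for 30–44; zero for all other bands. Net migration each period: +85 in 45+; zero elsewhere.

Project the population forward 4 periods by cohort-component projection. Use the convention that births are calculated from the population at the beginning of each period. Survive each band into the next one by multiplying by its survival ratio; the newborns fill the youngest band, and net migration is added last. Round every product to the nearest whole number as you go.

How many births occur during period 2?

545

Period 1.
Births: 340 × 0.341 = 116, 1410 × 0.488 = 688 → total 804
15–29: 1180 × 0.964 = 1138
30–44: 340 × 0.943 = 321
45+: 1410 × 0.956 + 1120 × 0.453 = 1348 + 507 = 1855
Net migration: 45+ + 85 → 1940
End of period: [804, 1138, 321, 1940]
Period 2.
Births: 1138 × 0.341 = 388, 321 × 0.488 = 157 → total 545
15–29: 804 × 0.964 = 775
30–44: 1138 × 0.943 = 1073
45+: 321 × 0.956 + 1940 × 0.453 = 307 + 879 = 1186
Net migration: 45+ + 85 → 1271
End of period: [545, 775, 1073, 1271]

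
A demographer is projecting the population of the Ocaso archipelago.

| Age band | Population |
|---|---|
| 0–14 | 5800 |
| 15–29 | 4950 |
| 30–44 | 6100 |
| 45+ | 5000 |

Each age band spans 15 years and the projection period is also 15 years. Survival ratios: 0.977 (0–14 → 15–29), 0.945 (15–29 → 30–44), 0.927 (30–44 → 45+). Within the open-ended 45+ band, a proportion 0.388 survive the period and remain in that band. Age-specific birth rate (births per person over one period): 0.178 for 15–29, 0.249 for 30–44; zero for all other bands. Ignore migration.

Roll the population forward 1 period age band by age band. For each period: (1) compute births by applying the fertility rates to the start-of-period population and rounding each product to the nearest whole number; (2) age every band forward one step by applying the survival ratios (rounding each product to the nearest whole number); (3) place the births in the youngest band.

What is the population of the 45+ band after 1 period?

7595

Numbering the groups 1..4 from youngest to oldest:
After projecting period 1:
Births: 4950 × 0.178 = 881, 6100 × 0.249 = 1519 ⇒ total 2400
Group 2: 5800 × 0.977 = 5667
Group 3: 4950 × 0.945 = 4678
Group 4: 6100 × 0.927 + 5000 × 0.388 = 5655 + 1940 = 7595
End of period: [2400, 5667, 4678, 7595]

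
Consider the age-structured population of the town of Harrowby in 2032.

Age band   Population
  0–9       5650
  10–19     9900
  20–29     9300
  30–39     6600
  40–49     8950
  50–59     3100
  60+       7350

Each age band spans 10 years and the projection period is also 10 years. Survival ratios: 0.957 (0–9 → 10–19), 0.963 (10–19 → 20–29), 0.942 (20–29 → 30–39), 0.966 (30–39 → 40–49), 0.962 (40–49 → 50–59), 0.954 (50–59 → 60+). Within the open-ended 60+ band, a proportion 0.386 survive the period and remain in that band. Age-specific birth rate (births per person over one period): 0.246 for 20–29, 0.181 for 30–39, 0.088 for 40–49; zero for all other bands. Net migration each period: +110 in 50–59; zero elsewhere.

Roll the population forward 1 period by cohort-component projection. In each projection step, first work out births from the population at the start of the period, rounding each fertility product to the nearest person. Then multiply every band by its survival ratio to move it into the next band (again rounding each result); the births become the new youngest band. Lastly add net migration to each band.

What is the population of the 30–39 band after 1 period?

Let band 1 be 0–9 through band 7 = 60+.
Period 1:
Births: 9300 × 0.246 = 2288, 6600 × 0.181 = 1195, 8950 × 0.088 = 788 → total 4271
Band 2: 5650 × 0.957 = 5407
Band 3: 9900 × 0.963 = 9534
Band 4: 9300 × 0.942 = 8761
Band 5: 6600 × 0.966 = 6376
Band 6: 8950 × 0.962 = 8610
Band 7: 3100 × 0.954 + 7350 × 0.386 = 2957 + 2837 = 5794
Net migration: Band 6 + 110 → 8720
End of period: [4271, 5407, 9534, 8761, 6376, 8720, 5794]

8761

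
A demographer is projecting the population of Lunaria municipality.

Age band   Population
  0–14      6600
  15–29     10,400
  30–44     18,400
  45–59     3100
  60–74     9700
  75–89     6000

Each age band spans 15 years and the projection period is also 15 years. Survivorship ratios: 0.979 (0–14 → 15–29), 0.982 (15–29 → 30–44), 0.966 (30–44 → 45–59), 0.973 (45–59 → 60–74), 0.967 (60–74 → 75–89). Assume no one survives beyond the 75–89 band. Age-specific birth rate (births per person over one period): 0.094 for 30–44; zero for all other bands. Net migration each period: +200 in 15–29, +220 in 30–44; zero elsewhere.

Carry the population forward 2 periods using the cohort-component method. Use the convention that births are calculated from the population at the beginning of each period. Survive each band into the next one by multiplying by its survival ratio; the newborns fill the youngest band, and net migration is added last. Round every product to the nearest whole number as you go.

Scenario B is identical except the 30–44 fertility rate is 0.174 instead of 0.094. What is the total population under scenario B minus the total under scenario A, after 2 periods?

2275

Numbering the bands 1..6 from youngest to oldest:
— Period 1 —
Births: 18400 × 0.094 = 1730
Band 2: 6600 × 0.979 = 6461
Band 3: 10400 × 0.982 = 10213
Band 4: 18400 × 0.966 = 17774
Band 5: 3100 × 0.973 = 3016
Band 6: 9700 × 0.967 = 9380
Net migration: Band 2 + 200 → 6661; Band 3 + 220 → 10433
End of period: [1730, 6661, 10433, 17774, 3016, 9380]
— Period 2 —
Births: 10433 × 0.094 = 981
Band 2: 1730 × 0.979 = 1694
Band 3: 6661 × 0.982 = 6541
Band 4: 10433 × 0.966 = 10078
Band 5: 17774 × 0.973 = 17294
Band 6: 3016 × 0.967 = 2916
Net migration: Band 2 + 200 → 1894; Band 3 + 220 → 6761
End of period: [981, 1894, 6761, 10078, 17294, 2916]
Scenario A total after 2 periods: 39924
Scenario B projection —
— Period 1 —
Births: 18400 × 0.174 = 3202
Band 2: 6600 × 0.979 = 6461
Band 3: 10400 × 0.982 = 10213
Band 4: 18400 × 0.966 = 17774
Band 5: 3100 × 0.973 = 3016
Band 6: 9700 × 0.967 = 9380
Net migration: Band 2 + 200 → 6661; Band 3 + 220 → 10433
End of period: [3202, 6661, 10433, 17774, 3016, 9380]
— Period 2 —
Births: 10433 × 0.174 = 1815
Band 2: 3202 × 0.979 = 3135
Band 3: 6661 × 0.982 = 6541
Band 4: 10433 × 0.966 = 10078
Band 5: 17774 × 0.973 = 17294
Band 6: 3016 × 0.967 = 2916
Net migration: Band 2 + 200 → 3335; Band 3 + 220 → 6761
End of period: [1815, 3335, 6761, 10078, 17294, 2916]
Scenario B total after 2 periods: 42199
Difference B − A = 42199 − 39924 = 2275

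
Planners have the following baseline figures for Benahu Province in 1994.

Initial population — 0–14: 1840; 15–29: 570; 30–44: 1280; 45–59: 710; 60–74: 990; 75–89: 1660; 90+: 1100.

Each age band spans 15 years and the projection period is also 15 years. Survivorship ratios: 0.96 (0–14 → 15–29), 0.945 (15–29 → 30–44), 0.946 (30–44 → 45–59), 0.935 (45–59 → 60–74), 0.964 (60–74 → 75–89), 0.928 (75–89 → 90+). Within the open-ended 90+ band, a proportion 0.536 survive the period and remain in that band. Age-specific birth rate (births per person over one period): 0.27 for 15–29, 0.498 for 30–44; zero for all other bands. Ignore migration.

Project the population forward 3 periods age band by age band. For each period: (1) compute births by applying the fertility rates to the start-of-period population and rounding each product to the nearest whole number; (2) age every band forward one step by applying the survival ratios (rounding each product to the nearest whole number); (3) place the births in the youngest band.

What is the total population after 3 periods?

7295

Let group 1 be 0–14 through group 7 = 90+.
— Period 1 —
Births: 570 * 0.27 = 154 ; 1280 * 0.498 = 637 ⇒ total 791
Group 2: 1840 * 0.96 = 1766
Group 3: 570 * 0.945 = 539
Group 4: 1280 * 0.946 = 1211
Group 5: 710 * 0.935 = 664
Group 6: 990 * 0.964 = 954
Group 7: 1660 * 0.928 + 1100 * 0.536 = 1540 + 590 = 2130
→ [791, 1766, 539, 1211, 664, 954, 2130]
— Period 2 —
Births: 1766 * 0.27 = 477 ; 539 * 0.498 = 268 ⇒ total 745
Group 2: 791 * 0.96 = 759
Group 3: 1766 * 0.945 = 1669
Group 4: 539 * 0.946 = 510
Group 5: 1211 * 0.935 = 1132
Group 6: 664 * 0.964 = 640
Group 7: 954 * 0.928 + 2130 * 0.536 = 885 + 1142 = 2027
→ [745, 759, 1669, 510, 1132, 640, 2027]
— Period 3 —
Births: 759 * 0.27 = 205 ; 1669 * 0.498 = 831 ⇒ total 1036
Group 2: 745 * 0.96 = 715
Group 3: 759 * 0.945 = 717
Group 4: 1669 * 0.946 = 1579
Group 5: 510 * 0.935 = 477
Group 6: 1132 * 0.964 = 1091
Group 7: 640 * 0.928 + 2027 * 0.536 = 594 + 1086 = 1680
→ [1036, 715, 717, 1579, 477, 1091, 1680]
Total after period 3: 1036 + 715 + 717 + 1579 + 477 + 1091 + 1680 = 7295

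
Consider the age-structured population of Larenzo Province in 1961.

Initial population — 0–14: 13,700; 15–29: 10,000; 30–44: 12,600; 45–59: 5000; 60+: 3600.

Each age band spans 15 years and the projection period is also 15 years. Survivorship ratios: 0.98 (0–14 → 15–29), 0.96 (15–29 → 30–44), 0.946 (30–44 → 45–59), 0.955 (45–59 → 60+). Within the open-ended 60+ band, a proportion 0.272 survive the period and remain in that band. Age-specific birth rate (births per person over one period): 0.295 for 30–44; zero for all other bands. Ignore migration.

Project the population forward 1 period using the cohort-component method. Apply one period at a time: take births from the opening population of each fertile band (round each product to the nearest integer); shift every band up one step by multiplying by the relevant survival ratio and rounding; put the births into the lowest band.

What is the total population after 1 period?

44417

(Bands numbered youngest = 1 to oldest = 5.)
Period 1:
Births: 12600 * 0.295 = 3717
Band 2: 13700 * 0.98 = 13426
Band 3: 10000 * 0.96 = 9600
Band 4: 12600 * 0.946 = 11920
Band 5: 5000 * 0.955 + 3600 * 0.272 = 4775 + 979 = 5754
End of period: [3717, 13426, 9600, 11920, 5754]
Total after period 1: 3717 + 13426 + 9600 + 11920 + 5754 = 44417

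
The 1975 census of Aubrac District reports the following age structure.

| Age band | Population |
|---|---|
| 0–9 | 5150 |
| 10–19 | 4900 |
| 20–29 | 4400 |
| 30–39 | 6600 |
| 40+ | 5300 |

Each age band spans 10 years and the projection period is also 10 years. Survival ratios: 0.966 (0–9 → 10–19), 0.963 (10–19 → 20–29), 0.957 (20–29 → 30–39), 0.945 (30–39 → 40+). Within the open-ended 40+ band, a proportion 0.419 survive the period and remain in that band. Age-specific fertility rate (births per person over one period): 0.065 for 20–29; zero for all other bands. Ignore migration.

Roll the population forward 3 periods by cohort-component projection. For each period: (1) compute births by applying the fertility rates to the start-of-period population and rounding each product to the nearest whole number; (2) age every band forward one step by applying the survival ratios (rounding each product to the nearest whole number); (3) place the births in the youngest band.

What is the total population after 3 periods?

Let group 1 be 0–9 through group 5 = 40+.
— Period 1 —
Births: 4400 × 0.065 = 286
Group 2: 5150 × 0.966 = 4975
Group 3: 4900 × 0.963 = 4719
Group 4: 4400 × 0.957 = 4211
Group 5: 6600 × 0.945 + 5300 × 0.419 = 6237 + 2221 = 8458
→ [286, 4975, 4719, 4211, 8458]
— Period 2 —
Births: 4719 × 0.065 = 307
Group 2: 286 × 0.966 = 276
Group 3: 4975 × 0.963 = 4791
Group 4: 4719 × 0.957 = 4516
Group 5: 4211 × 0.945 + 8458 × 0.419 = 3979 + 3544 = 7523
→ [307, 276, 4791, 4516, 7523]
— Period 3 —
Births: 4791 × 0.065 = 311
Group 2: 307 × 0.966 = 297
Group 3: 276 × 0.963 = 266
Group 4: 4791 × 0.957 = 4585
Group 5: 4516 × 0.945 + 7523 × 0.419 = 4268 + 3152 = 7420
→ [311, 297, 266, 4585, 7420]
Total after period 3: 311 + 297 + 266 + 4585 + 7420 = 12879

12879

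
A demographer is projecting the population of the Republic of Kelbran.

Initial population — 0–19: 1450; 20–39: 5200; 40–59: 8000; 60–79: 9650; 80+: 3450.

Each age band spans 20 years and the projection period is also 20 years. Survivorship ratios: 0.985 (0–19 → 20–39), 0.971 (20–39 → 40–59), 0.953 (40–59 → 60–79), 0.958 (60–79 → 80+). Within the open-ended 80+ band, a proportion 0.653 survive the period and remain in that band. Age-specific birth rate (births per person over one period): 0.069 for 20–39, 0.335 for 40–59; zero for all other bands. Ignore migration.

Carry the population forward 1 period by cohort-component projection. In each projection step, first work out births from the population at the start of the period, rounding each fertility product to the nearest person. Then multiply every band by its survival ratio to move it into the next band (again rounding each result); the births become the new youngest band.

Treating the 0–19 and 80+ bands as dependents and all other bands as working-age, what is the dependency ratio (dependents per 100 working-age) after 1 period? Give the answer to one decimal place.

[period 1]
Births: 5200 * 0.069 = 359  |  8000 * 0.335 = 2680 ⇒ total 3039
20–39: 1450 * 0.985 = 1428
40–59: 5200 * 0.971 = 5049
60–79: 8000 * 0.953 = 7624
80+: 9650 * 0.958 + 3450 * 0.653 = 9245 + 2253 = 11498
→ [3039, 1428, 5049, 7624, 11498]
Dependents (band 0–19 + band 80+) = 3039 + 11498 = 14537; working-age = 14101; ratio = 14537/14101 × 100 = 103.1

103.1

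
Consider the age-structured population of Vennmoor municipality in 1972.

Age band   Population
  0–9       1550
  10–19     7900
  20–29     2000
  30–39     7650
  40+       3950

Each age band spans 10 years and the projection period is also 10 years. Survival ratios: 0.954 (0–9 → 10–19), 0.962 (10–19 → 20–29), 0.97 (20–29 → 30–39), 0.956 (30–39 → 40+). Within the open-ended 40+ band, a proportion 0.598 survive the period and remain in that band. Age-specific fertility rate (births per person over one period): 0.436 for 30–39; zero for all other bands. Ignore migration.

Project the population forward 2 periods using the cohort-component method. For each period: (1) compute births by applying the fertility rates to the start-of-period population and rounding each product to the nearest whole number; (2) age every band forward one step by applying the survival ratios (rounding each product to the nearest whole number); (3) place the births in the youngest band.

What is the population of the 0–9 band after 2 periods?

846

Numbering the groups 1..5 from youngest to oldest:
Period 1:
Births: 7650 * 0.436 = 3335
Group 2: 1550 * 0.954 = 1479
Group 3: 7900 * 0.962 = 7600
Group 4: 2000 * 0.97 = 1940
Group 5: 7650 * 0.956 + 3950 * 0.598 = 7313 + 2362 = 9675
→ [3335, 1479, 7600, 1940, 9675]
Period 2:
Births: 1940 * 0.436 = 846
Group 2: 3335 * 0.954 = 3182
Group 3: 1479 * 0.962 = 1423
Group 4: 7600 * 0.97 = 7372
Group 5: 1940 * 0.956 + 9675 * 0.598 = 1855 + 5786 = 7641
→ [846, 3182, 1423, 7372, 7641]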